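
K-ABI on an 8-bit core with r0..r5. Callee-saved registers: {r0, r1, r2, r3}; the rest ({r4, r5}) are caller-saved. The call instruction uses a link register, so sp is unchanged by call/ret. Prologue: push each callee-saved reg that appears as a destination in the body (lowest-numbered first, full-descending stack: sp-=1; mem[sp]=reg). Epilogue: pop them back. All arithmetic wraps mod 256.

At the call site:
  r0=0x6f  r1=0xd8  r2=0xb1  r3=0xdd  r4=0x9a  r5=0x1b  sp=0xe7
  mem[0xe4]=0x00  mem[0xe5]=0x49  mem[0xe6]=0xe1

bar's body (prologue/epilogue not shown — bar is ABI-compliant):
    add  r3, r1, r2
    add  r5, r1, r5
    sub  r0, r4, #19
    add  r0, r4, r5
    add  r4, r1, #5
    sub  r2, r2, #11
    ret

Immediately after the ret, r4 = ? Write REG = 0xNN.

REG = 0xdd

prologue: push r0 -> mem[0xe6]=0x6f, sp=0xe6
prologue: push r2 -> mem[0xe5]=0xb1, sp=0xe5
prologue: push r3 -> mem[0xe4]=0xdd, sp=0xe4
body[0] add  r3, r1, r2 -> r3=0x89
body[1] add  r5, r1, r5 -> r5=0xf3
body[2] sub  r0, r4, #19 -> r0=0x87
body[3] add  r0, r4, r5 -> r0=0x8d
body[4] add  r4, r1, #5 -> r4=0xdd
body[5] sub  r2, r2, #11 -> r2=0xa6
epilogue: pop r3=0xdd, sp=0xe5
epilogue: pop r2=0xb1, sp=0xe6
epilogue: pop r0=0x6f, sp=0xe7
r4 is caller-saved -> body value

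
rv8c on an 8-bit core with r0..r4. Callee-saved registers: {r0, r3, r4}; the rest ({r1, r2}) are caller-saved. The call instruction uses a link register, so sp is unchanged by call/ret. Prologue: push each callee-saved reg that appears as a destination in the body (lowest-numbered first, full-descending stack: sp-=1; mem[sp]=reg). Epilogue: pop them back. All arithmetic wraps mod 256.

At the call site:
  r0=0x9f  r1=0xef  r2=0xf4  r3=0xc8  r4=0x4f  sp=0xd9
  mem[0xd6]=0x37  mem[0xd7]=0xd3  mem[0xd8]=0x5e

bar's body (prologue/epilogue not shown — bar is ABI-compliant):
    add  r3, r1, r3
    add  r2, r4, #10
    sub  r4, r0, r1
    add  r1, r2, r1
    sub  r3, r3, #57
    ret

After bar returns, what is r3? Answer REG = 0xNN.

prologue: push r3 -> mem[0xd8]=0xc8, sp=0xd8
prologue: push r4 -> mem[0xd7]=0x4f, sp=0xd7
body[0] add  r3, r1, r3 -> r3=0xb7
body[1] add  r2, r4, #10 -> r2=0x59
body[2] sub  r4, r0, r1 -> r4=0xb0
body[3] add  r1, r2, r1 -> r1=0x48
body[4] sub  r3, r3, #57 -> r3=0x7e
epilogue: pop r4=0x4f, sp=0xd8
epilogue: pop r3=0xc8, sp=0xd9
r3 is callee-saved -> restored

REG = 0xc8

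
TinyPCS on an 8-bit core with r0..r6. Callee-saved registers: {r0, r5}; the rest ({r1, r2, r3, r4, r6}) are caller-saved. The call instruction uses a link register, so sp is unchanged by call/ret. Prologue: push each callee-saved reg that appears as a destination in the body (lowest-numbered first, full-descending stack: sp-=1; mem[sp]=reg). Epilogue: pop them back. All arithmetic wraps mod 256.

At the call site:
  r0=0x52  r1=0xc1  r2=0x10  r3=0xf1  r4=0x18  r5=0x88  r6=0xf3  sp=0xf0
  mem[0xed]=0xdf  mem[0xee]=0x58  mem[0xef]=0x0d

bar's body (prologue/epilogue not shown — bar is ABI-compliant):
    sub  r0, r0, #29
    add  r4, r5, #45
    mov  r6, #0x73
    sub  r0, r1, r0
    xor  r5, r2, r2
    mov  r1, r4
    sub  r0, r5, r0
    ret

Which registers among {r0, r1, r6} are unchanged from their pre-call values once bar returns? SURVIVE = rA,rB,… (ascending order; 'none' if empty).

prologue: push r0 → mem[0xef]=0x52, sp=0xef
prologue: push r5 → mem[0xee]=0x88, sp=0xee
body[0] sub  r0, r0, #29 → r0=0x35
body[1] add  r4, r5, #45 → r4=0xb5
body[2] mov  r6, #0x73 → r6=0x73
body[3] sub  r0, r1, r0 → r0=0x8c
body[4] xor  r5, r2, r2 → r5=0x00
body[5] mov  r1, r4 → r1=0xb5
body[6] sub  r0, r5, r0 → r0=0x74
epilogue: pop r5=0x88, sp=0xef
epilogue: pop r0=0x52, sp=0xf0
r0: callee-saved, written=True
r1: caller-saved, written=True
r6: caller-saved, written=True

SURVIVE = r0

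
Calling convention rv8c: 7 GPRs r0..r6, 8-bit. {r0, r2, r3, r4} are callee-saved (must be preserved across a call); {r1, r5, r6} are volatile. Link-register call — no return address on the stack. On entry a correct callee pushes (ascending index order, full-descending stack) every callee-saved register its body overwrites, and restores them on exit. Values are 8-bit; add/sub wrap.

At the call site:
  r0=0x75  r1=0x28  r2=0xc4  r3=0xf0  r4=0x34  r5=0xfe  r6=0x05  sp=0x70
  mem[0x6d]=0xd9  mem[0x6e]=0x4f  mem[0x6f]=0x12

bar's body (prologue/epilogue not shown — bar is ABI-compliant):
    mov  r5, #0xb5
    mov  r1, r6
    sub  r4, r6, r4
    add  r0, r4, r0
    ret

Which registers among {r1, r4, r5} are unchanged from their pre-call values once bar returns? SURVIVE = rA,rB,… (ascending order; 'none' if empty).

prologue: push r0 -> mem[0x6f]=0x75, sp=0x6f
prologue: push r4 -> mem[0x6e]=0x34, sp=0x6e
body[0] mov  r5, #0xb5 -> r5=0xb5
body[1] mov  r1, r6 -> r1=0x05
body[2] sub  r4, r6, r4 -> r4=0xd1
body[3] add  r0, r4, r0 -> r0=0x46
epilogue: pop r4=0x34, sp=0x6f
epilogue: pop r0=0x75, sp=0x70
r1: caller-saved, written=True
r4: callee-saved, written=True
r5: caller-saved, written=True

SURVIVE = r4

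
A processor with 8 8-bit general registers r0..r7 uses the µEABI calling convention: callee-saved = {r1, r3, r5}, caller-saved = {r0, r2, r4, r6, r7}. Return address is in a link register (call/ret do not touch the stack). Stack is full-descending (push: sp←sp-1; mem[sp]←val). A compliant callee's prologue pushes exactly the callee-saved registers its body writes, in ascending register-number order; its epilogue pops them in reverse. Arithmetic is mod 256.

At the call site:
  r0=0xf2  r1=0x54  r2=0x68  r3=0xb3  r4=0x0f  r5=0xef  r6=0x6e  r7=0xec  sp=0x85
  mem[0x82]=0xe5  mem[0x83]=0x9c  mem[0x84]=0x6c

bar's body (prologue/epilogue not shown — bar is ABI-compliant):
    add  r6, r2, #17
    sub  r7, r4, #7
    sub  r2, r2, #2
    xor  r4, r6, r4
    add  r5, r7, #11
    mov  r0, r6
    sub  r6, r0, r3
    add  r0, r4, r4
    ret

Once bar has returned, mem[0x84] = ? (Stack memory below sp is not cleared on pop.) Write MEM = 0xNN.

prologue: push r5 -> mem[0x84]=0xef, sp=0x84
body[0] add  r6, r2, #17 -> r6=0x79
body[1] sub  r7, r4, #7 -> r7=0x08
body[2] sub  r2, r2, #2 -> r2=0x66
body[3] xor  r4, r6, r4 -> r4=0x76
body[4] add  r5, r7, #11 -> r5=0x13
body[5] mov  r0, r6 -> r0=0x79
body[6] sub  r6, r0, r3 -> r6=0xc6
body[7] add  r0, r4, r4 -> r0=0xec
epilogue: pop r5=0xef, sp=0x85
prologue pushed ['r5'] at ['0x84']

MEM = 0xef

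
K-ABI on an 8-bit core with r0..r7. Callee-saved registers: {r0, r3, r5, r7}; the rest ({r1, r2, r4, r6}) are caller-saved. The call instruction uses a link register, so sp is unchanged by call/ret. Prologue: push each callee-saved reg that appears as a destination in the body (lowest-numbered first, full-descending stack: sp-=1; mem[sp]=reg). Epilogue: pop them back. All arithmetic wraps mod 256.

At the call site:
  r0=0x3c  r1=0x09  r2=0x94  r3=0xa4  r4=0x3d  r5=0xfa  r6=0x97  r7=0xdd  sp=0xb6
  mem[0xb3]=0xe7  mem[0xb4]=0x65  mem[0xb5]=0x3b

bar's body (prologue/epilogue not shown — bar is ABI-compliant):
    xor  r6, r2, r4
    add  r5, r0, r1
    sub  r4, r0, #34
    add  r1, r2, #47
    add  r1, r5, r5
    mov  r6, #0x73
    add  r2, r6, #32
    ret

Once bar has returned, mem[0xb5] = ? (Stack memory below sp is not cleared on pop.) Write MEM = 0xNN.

prologue: push r5 -> mem[0xb5]=0xfa, sp=0xb5
body[0] xor  r6, r2, r4 -> r6=0xa9
body[1] add  r5, r0, r1 -> r5=0x45
body[2] sub  r4, r0, #34 -> r4=0x1a
body[3] add  r1, r2, #47 -> r1=0xc3
body[4] add  r1, r5, r5 -> r1=0x8a
body[5] mov  r6, #0x73 -> r6=0x73
body[6] add  r2, r6, #32 -> r2=0x93
epilogue: pop r5=0xfa, sp=0xb6
prologue pushed ['r5'] at ['0xb5']

MEM = 0xfa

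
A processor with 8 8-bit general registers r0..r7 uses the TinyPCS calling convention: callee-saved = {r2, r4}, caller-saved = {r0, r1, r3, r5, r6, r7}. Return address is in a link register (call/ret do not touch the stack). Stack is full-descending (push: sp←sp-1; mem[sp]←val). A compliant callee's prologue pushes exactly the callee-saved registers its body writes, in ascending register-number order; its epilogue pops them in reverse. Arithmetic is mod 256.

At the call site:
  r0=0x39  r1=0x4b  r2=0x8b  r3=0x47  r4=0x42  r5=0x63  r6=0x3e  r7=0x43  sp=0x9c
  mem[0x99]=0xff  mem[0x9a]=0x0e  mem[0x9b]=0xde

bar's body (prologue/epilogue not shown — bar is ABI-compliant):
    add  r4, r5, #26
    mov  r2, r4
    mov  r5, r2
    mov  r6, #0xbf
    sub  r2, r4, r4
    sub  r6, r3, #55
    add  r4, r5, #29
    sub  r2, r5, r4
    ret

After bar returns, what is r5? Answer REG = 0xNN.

prologue: push r2 → mem[0x9b]=0x8b, sp=0x9b
prologue: push r4 → mem[0x9a]=0x42, sp=0x9a
body[0] add  r4, r5, #26 → r4=0x7d
body[1] mov  r2, r4 → r2=0x7d
body[2] mov  r5, r2 → r5=0x7d
body[3] mov  r6, #0xbf → r6=0xbf
body[4] sub  r2, r4, r4 → r2=0x00
body[5] sub  r6, r3, #55 → r6=0x10
body[6] add  r4, r5, #29 → r4=0x9a
body[7] sub  r2, r5, r4 → r2=0xe3
epilogue: pop r4=0x42, sp=0x9b
epilogue: pop r2=0x8b, sp=0x9c
r5 is caller-saved → body value

REG = 0x7d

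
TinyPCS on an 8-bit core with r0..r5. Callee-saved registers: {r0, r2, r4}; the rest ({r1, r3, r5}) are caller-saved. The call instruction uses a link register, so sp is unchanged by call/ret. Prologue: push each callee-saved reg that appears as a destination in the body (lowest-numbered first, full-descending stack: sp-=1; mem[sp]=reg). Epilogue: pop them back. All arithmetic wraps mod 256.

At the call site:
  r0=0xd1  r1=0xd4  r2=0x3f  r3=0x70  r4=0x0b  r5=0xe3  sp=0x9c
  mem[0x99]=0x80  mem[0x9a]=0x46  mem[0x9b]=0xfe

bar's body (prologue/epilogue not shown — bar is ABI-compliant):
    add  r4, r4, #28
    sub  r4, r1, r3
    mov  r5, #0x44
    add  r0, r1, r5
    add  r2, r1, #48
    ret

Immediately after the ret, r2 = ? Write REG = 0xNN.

prologue: push r0 -> mem[0x9b]=0xd1, sp=0x9b
prologue: push r2 -> mem[0x9a]=0x3f, sp=0x9a
prologue: push r4 -> mem[0x99]=0x0b, sp=0x99
body[0] add  r4, r4, #28 -> r4=0x27
body[1] sub  r4, r1, r3 -> r4=0x64
body[2] mov  r5, #0x44 -> r5=0x44
body[3] add  r0, r1, r5 -> r0=0x18
body[4] add  r2, r1, #48 -> r2=0x04
epilogue: pop r4=0x0b, sp=0x9a
epilogue: pop r2=0x3f, sp=0x9b
epilogue: pop r0=0xd1, sp=0x9c
r2 is callee-saved -> restored

REG = 0x3f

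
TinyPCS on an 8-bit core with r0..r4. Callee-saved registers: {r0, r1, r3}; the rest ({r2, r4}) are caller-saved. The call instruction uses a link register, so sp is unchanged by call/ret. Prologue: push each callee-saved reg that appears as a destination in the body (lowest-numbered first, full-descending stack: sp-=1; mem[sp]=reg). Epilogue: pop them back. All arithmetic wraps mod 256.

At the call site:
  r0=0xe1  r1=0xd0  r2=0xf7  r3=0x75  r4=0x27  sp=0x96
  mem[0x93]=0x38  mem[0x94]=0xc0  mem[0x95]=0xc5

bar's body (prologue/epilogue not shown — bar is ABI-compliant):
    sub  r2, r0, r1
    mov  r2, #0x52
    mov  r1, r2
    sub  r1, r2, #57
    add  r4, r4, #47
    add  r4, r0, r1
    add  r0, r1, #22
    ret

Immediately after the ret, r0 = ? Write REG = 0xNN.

prologue: push r0 → mem[0x95]=0xe1, sp=0x95
prologue: push r1 → mem[0x94]=0xd0, sp=0x94
body[0] sub  r2, r0, r1 → r2=0x11
body[1] mov  r2, #0x52 → r2=0x52
body[2] mov  r1, r2 → r1=0x52
body[3] sub  r1, r2, #57 → r1=0x19
body[4] add  r4, r4, #47 → r4=0x56
body[5] add  r4, r0, r1 → r4=0xfa
body[6] add  r0, r1, #22 → r0=0x2f
epilogue: pop r1=0xd0, sp=0x95
epilogue: pop r0=0xe1, sp=0x96
r0 is callee-saved → restored

REG = 0xe1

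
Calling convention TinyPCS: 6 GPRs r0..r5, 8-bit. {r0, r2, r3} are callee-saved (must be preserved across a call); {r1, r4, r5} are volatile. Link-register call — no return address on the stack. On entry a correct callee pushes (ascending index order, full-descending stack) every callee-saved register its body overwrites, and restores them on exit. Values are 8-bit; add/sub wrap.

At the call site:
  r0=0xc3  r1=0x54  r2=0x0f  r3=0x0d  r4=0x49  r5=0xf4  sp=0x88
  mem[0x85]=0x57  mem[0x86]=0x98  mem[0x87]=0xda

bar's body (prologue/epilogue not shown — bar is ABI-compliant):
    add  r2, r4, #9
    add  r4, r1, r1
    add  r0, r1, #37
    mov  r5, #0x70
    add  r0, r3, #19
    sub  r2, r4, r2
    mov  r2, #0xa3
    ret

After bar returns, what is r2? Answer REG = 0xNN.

REG = 0x0f

prologue: push r0 → mem[0x87]=0xc3, sp=0x87
prologue: push r2 → mem[0x86]=0x0f, sp=0x86
body[0] add  r2, r4, #9 → r2=0x52
body[1] add  r4, r1, r1 → r4=0xa8
body[2] add  r0, r1, #37 → r0=0x79
body[3] mov  r5, #0x70 → r5=0x70
body[4] add  r0, r3, #19 → r0=0x20
body[5] sub  r2, r4, r2 → r2=0x56
body[6] mov  r2, #0xa3 → r2=0xa3
epilogue: pop r2=0x0f, sp=0x87
epilogue: pop r0=0xc3, sp=0x88
r2 is callee-saved → restored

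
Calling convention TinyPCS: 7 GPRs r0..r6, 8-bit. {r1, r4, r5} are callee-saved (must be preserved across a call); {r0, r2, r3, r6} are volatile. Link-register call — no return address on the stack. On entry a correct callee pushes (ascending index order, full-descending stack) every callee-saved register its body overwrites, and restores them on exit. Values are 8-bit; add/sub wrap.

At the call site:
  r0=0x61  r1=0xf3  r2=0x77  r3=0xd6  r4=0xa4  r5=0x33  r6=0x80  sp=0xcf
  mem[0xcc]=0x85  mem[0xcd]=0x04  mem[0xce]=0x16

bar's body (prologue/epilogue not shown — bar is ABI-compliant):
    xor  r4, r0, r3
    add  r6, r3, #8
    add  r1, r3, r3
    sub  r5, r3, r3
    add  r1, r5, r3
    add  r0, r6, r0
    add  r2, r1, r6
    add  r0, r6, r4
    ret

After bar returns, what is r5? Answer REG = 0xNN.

prologue: push r1 → mem[0xce]=0xf3, sp=0xce
prologue: push r4 → mem[0xcd]=0xa4, sp=0xcd
prologue: push r5 → mem[0xcc]=0x33, sp=0xcc
body[0] xor  r4, r0, r3 → r4=0xb7
body[1] add  r6, r3, #8 → r6=0xde
body[2] add  r1, r3, r3 → r1=0xac
body[3] sub  r5, r3, r3 → r5=0x00
body[4] add  r1, r5, r3 → r1=0xd6
body[5] add  r0, r6, r0 → r0=0x3f
body[6] add  r2, r1, r6 → r2=0xb4
body[7] add  r0, r6, r4 → r0=0x95
epilogue: pop r5=0x33, sp=0xcd
epilogue: pop r4=0xa4, sp=0xce
epilogue: pop r1=0xf3, sp=0xcf
r5 is callee-saved → restored

REG = 0x33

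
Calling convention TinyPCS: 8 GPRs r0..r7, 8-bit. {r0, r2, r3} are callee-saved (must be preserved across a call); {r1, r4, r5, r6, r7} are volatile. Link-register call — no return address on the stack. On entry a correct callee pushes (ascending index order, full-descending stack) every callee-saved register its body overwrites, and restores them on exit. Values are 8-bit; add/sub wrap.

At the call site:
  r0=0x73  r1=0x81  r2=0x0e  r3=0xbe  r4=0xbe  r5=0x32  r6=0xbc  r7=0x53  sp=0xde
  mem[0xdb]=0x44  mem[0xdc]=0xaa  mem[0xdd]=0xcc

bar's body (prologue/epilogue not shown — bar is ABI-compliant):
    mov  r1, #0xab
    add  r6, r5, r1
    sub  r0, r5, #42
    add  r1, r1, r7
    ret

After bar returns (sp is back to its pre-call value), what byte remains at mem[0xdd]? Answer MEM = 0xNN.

MEM = 0x73

prologue: push r0 -> mem[0xdd]=0x73, sp=0xdd
body[0] mov  r1, #0xab -> r1=0xab
body[1] add  r6, r5, r1 -> r6=0xdd
body[2] sub  r0, r5, #42 -> r0=0x08
body[3] add  r1, r1, r7 -> r1=0xfe
epilogue: pop r0=0x73, sp=0xde
prologue pushed ['r0'] at ['0xdd']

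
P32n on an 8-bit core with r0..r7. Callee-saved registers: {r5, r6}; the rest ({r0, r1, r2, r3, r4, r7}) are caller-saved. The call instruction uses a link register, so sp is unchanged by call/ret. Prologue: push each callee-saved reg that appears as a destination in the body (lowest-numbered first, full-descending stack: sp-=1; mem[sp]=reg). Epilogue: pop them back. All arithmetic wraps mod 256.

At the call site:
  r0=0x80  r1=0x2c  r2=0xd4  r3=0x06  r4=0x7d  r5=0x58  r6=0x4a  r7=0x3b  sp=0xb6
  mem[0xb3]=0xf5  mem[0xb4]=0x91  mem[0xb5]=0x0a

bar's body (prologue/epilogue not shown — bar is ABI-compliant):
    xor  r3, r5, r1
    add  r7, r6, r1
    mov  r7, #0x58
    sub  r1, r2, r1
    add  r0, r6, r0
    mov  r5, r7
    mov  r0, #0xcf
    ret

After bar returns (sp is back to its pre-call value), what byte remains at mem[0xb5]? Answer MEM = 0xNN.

MEM = 0x58

prologue: push r5 -> mem[0xb5]=0x58, sp=0xb5
body[0] xor  r3, r5, r1 -> r3=0x74
body[1] add  r7, r6, r1 -> r7=0x76
body[2] mov  r7, #0x58 -> r7=0x58
body[3] sub  r1, r2, r1 -> r1=0xa8
body[4] add  r0, r6, r0 -> r0=0xca
body[5] mov  r5, r7 -> r5=0x58
body[6] mov  r0, #0xcf -> r0=0xcf
epilogue: pop r5=0x58, sp=0xb6
prologue pushed ['r5'] at ['0xb5']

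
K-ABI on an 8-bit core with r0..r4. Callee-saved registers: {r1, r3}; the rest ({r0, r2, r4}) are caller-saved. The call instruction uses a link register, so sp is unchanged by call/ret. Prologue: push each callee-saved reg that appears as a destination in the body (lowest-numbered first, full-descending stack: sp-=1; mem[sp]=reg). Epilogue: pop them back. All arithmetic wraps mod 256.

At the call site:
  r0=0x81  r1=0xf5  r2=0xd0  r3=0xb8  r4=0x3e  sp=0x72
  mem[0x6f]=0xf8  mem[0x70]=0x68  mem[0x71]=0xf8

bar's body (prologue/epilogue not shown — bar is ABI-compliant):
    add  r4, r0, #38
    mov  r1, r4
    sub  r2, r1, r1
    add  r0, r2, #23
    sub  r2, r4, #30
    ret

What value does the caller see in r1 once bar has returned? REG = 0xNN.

REG = 0xf5

prologue: push r1 -> mem[0x71]=0xf5, sp=0x71
body[0] add  r4, r0, #38 -> r4=0xa7
body[1] mov  r1, r4 -> r1=0xa7
body[2] sub  r2, r1, r1 -> r2=0x00
body[3] add  r0, r2, #23 -> r0=0x17
body[4] sub  r2, r4, #30 -> r2=0x89
epilogue: pop r1=0xf5, sp=0x72
r1 is callee-saved -> restored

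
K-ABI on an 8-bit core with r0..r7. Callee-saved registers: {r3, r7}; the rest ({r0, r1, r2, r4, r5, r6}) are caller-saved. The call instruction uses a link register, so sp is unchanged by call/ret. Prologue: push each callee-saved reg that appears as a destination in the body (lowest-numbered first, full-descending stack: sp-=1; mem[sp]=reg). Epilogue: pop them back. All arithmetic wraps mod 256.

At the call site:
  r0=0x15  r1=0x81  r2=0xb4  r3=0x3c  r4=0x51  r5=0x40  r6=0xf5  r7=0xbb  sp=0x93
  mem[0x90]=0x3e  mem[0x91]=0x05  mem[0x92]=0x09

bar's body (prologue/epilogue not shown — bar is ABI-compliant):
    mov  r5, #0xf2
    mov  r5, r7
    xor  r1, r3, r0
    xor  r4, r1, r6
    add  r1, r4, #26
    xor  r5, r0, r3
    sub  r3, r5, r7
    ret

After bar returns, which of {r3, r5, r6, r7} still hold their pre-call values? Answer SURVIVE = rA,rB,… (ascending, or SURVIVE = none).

prologue: push r3 -> mem[0x92]=0x3c, sp=0x92
body[0] mov  r5, #0xf2 -> r5=0xf2
body[1] mov  r5, r7 -> r5=0xbb
body[2] xor  r1, r3, r0 -> r1=0x29
body[3] xor  r4, r1, r6 -> r4=0xdc
body[4] add  r1, r4, #26 -> r1=0xf6
body[5] xor  r5, r0, r3 -> r5=0x29
body[6] sub  r3, r5, r7 -> r3=0x6e
epilogue: pop r3=0x3c, sp=0x93
r3: callee-saved, written=True
r5: caller-saved, written=True
r6: caller-saved, written=False
r7: callee-saved, written=False

SURVIVE = r3,r6,r7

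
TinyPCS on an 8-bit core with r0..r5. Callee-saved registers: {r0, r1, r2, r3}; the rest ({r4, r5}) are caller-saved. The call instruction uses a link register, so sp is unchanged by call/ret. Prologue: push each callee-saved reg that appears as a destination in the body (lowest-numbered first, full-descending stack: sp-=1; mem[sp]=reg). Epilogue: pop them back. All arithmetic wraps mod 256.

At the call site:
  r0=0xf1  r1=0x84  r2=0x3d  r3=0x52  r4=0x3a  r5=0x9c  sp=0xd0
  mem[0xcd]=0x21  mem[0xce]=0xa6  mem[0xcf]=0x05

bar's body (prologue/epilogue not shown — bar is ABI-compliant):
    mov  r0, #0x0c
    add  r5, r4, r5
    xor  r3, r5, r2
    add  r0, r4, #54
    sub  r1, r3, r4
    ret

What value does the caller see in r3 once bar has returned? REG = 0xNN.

REG = 0x52

prologue: push r0 -> mem[0xcf]=0xf1, sp=0xcf
prologue: push r1 -> mem[0xce]=0x84, sp=0xce
prologue: push r3 -> mem[0xcd]=0x52, sp=0xcd
body[0] mov  r0, #0x0c -> r0=0x0c
body[1] add  r5, r4, r5 -> r5=0xd6
body[2] xor  r3, r5, r2 -> r3=0xeb
body[3] add  r0, r4, #54 -> r0=0x70
body[4] sub  r1, r3, r4 -> r1=0xb1
epilogue: pop r3=0x52, sp=0xce
epilogue: pop r1=0x84, sp=0xcf
epilogue: pop r0=0xf1, sp=0xd0
r3 is callee-saved -> restored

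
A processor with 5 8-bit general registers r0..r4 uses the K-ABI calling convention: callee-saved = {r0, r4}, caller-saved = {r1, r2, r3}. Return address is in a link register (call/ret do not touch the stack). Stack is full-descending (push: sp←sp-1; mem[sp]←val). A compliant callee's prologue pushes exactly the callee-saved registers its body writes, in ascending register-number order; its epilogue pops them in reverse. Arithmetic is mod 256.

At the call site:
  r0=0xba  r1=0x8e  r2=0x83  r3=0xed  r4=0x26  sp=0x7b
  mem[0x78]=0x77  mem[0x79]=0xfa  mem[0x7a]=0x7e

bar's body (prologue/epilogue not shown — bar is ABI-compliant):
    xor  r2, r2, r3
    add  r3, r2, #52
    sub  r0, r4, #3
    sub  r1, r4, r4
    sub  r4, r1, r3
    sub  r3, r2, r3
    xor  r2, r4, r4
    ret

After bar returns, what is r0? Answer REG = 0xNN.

REG = 0xba

prologue: push r0 -> mem[0x7a]=0xba, sp=0x7a
prologue: push r4 -> mem[0x79]=0x26, sp=0x79
body[0] xor  r2, r2, r3 -> r2=0x6e
body[1] add  r3, r2, #52 -> r3=0xa2
body[2] sub  r0, r4, #3 -> r0=0x23
body[3] sub  r1, r4, r4 -> r1=0x00
body[4] sub  r4, r1, r3 -> r4=0x5e
body[5] sub  r3, r2, r3 -> r3=0xcc
body[6] xor  r2, r4, r4 -> r2=0x00
epilogue: pop r4=0x26, sp=0x7a
epilogue: pop r0=0xba, sp=0x7b
r0 is callee-saved -> restored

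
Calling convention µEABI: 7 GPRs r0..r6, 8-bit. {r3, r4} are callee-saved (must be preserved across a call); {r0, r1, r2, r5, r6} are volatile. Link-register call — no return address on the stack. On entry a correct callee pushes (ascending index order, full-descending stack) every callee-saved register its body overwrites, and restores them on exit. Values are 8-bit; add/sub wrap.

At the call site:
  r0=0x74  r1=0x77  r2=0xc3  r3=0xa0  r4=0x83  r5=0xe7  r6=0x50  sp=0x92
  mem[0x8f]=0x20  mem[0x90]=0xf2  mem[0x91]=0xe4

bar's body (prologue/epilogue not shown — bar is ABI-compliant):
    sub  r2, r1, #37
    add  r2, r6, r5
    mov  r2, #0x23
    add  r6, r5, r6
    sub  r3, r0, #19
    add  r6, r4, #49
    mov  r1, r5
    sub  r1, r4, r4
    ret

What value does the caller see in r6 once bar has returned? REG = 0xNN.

prologue: push r3 -> mem[0x91]=0xa0, sp=0x91
body[0] sub  r2, r1, #37 -> r2=0x52
body[1] add  r2, r6, r5 -> r2=0x37
body[2] mov  r2, #0x23 -> r2=0x23
body[3] add  r6, r5, r6 -> r6=0x37
body[4] sub  r3, r0, #19 -> r3=0x61
body[5] add  r6, r4, #49 -> r6=0xb4
body[6] mov  r1, r5 -> r1=0xe7
body[7] sub  r1, r4, r4 -> r1=0x00
epilogue: pop r3=0xa0, sp=0x92
r6 is caller-saved -> body value

REG = 0xb4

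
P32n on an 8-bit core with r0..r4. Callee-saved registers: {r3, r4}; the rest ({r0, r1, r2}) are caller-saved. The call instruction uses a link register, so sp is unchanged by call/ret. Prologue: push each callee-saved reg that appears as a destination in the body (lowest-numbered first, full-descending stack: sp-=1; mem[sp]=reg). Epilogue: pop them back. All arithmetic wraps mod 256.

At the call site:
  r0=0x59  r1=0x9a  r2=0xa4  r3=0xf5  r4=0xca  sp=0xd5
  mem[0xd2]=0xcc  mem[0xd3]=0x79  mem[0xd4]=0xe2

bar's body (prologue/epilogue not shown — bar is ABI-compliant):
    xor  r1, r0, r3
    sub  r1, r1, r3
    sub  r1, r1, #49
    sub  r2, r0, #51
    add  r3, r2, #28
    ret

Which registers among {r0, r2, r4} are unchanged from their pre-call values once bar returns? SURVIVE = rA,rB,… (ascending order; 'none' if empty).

prologue: push r3 -> mem[0xd4]=0xf5, sp=0xd4
body[0] xor  r1, r0, r3 -> r1=0xac
body[1] sub  r1, r1, r3 -> r1=0xb7
body[2] sub  r1, r1, #49 -> r1=0x86
body[3] sub  r2, r0, #51 -> r2=0x26
body[4] add  r3, r2, #28 -> r3=0x42
epilogue: pop r3=0xf5, sp=0xd5
r0: caller-saved, written=False
r2: caller-saved, written=True
r4: callee-saved, written=False

SURVIVE = r0,r4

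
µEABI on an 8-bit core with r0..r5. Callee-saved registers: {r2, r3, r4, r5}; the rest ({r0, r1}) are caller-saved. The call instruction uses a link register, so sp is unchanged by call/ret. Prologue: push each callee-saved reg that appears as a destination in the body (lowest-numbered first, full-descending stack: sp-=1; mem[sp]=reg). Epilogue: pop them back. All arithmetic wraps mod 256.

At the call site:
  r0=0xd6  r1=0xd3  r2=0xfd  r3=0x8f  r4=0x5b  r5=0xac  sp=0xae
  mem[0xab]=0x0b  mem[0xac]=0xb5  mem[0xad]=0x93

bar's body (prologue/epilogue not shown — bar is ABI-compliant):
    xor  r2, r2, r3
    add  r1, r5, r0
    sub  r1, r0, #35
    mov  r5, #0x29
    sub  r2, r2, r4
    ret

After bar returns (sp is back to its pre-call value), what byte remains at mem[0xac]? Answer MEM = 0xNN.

prologue: push r2 → mem[0xad]=0xfd, sp=0xad
prologue: push r5 → mem[0xac]=0xac, sp=0xac
body[0] xor  r2, r2, r3 → r2=0x72
body[1] add  r1, r5, r0 → r1=0x82
body[2] sub  r1, r0, #35 → r1=0xb3
body[3] mov  r5, #0x29 → r5=0x29
body[4] sub  r2, r2, r4 → r2=0x17
epilogue: pop r5=0xac, sp=0xad
epilogue: pop r2=0xfd, sp=0xae
prologue pushed ['r2', 'r5'] at ['0xad', '0xac']

MEM = 0xac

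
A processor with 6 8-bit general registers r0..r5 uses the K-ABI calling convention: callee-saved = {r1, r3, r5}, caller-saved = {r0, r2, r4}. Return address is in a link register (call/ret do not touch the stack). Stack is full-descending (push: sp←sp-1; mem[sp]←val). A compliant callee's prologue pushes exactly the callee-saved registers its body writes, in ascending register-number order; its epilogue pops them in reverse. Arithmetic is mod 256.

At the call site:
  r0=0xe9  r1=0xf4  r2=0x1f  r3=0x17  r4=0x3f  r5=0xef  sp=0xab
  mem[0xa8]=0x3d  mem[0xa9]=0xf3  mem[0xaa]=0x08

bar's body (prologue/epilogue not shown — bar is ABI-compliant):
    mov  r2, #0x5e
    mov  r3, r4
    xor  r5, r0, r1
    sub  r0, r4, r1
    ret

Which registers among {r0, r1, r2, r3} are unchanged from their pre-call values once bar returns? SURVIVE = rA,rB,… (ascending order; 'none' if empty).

SURVIVE = r1,r3

prologue: push r3 -> mem[0xaa]=0x17, sp=0xaa
prologue: push r5 -> mem[0xa9]=0xef, sp=0xa9
body[0] mov  r2, #0x5e -> r2=0x5e
body[1] mov  r3, r4 -> r3=0x3f
body[2] xor  r5, r0, r1 -> r5=0x1d
body[3] sub  r0, r4, r1 -> r0=0x4b
epilogue: pop r5=0xef, sp=0xaa
epilogue: pop r3=0x17, sp=0xab
r0: caller-saved, written=True
r1: callee-saved, written=False
r2: caller-saved, written=True
r3: callee-saved, written=True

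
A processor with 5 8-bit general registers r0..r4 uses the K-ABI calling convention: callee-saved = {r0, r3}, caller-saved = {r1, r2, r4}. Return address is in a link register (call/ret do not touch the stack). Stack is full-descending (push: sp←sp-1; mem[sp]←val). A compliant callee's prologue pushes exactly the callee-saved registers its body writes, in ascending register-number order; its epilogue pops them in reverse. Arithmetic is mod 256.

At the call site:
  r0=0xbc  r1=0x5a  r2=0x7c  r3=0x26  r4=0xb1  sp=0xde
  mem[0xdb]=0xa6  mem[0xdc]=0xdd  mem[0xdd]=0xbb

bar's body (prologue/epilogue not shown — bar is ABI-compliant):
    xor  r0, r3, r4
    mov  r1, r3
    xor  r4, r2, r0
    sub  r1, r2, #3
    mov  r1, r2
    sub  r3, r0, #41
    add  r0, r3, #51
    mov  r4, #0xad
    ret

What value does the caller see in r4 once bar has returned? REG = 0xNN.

REG = 0xad

prologue: push r0 -> mem[0xdd]=0xbc, sp=0xdd
prologue: push r3 -> mem[0xdc]=0x26, sp=0xdc
body[0] xor  r0, r3, r4 -> r0=0x97
body[1] mov  r1, r3 -> r1=0x26
body[2] xor  r4, r2, r0 -> r4=0xeb
body[3] sub  r1, r2, #3 -> r1=0x79
body[4] mov  r1, r2 -> r1=0x7c
body[5] sub  r3, r0, #41 -> r3=0x6e
body[6] add  r0, r3, #51 -> r0=0xa1
body[7] mov  r4, #0xad -> r4=0xad
epilogue: pop r3=0x26, sp=0xdd
epilogue: pop r0=0xbc, sp=0xde
r4 is caller-saved -> body value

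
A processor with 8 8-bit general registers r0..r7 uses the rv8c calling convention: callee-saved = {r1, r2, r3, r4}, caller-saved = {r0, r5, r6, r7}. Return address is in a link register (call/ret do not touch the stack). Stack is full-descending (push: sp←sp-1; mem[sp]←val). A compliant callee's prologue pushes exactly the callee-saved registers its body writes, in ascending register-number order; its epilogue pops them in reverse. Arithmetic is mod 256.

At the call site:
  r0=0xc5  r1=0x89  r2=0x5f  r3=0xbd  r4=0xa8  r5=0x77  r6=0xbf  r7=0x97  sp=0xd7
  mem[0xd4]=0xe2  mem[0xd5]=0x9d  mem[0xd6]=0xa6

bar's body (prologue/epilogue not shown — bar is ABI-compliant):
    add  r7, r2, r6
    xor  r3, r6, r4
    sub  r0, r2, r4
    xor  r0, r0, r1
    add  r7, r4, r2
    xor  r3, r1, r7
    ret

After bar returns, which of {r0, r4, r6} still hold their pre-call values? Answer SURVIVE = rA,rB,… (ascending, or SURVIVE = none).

prologue: push r3 → mem[0xd6]=0xbd, sp=0xd6
body[0] add  r7, r2, r6 → r7=0x1e
body[1] xor  r3, r6, r4 → r3=0x17
body[2] sub  r0, r2, r4 → r0=0xb7
body[3] xor  r0, r0, r1 → r0=0x3e
body[4] add  r7, r4, r2 → r7=0x07
body[5] xor  r3, r1, r7 → r3=0x8e
epilogue: pop r3=0xbd, sp=0xd7
r0: caller-saved, written=True
r4: callee-saved, written=False
r6: caller-saved, written=False

SURVIVE = r4,r6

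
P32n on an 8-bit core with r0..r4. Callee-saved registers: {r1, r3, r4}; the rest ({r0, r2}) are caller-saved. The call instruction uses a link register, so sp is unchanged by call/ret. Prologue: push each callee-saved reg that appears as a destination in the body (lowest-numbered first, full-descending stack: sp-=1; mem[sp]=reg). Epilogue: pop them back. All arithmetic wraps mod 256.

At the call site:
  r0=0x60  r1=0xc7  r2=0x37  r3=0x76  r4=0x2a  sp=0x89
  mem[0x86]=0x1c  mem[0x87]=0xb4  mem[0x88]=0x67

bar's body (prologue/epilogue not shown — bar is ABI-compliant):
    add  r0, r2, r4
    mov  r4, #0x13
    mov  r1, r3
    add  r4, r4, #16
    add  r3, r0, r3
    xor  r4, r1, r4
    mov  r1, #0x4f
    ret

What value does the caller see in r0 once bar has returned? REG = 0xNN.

prologue: push r1 → mem[0x88]=0xc7, sp=0x88
prologue: push r3 → mem[0x87]=0x76, sp=0x87
prologue: push r4 → mem[0x86]=0x2a, sp=0x86
body[0] add  r0, r2, r4 → r0=0x61
body[1] mov  r4, #0x13 → r4=0x13
body[2] mov  r1, r3 → r1=0x76
body[3] add  r4, r4, #16 → r4=0x23
body[4] add  r3, r0, r3 → r3=0xd7
body[5] xor  r4, r1, r4 → r4=0x55
body[6] mov  r1, #0x4f → r1=0x4f
epilogue: pop r4=0x2a, sp=0x87
epilogue: pop r3=0x76, sp=0x88
epilogue: pop r1=0xc7, sp=0x89
r0 is caller-saved → body value

REG = 0x61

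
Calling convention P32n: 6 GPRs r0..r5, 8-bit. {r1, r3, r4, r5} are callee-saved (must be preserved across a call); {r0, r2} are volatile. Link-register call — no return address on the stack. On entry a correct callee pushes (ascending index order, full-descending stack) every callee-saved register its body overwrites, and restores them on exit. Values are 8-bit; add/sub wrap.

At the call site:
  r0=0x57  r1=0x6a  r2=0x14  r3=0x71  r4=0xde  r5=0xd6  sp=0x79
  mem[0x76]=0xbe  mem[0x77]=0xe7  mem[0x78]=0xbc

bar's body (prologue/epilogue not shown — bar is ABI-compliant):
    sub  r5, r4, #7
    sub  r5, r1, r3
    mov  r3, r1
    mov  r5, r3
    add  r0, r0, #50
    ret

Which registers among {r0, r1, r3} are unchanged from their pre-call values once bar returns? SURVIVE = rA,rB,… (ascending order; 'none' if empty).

prologue: push r3 -> mem[0x78]=0x71, sp=0x78
prologue: push r5 -> mem[0x77]=0xd6, sp=0x77
body[0] sub  r5, r4, #7 -> r5=0xd7
body[1] sub  r5, r1, r3 -> r5=0xf9
body[2] mov  r3, r1 -> r3=0x6a
body[3] mov  r5, r3 -> r5=0x6a
body[4] add  r0, r0, #50 -> r0=0x89
epilogue: pop r5=0xd6, sp=0x78
epilogue: pop r3=0x71, sp=0x79
r0: caller-saved, written=True
r1: callee-saved, written=False
r3: callee-saved, written=True

SURVIVE = r1,r3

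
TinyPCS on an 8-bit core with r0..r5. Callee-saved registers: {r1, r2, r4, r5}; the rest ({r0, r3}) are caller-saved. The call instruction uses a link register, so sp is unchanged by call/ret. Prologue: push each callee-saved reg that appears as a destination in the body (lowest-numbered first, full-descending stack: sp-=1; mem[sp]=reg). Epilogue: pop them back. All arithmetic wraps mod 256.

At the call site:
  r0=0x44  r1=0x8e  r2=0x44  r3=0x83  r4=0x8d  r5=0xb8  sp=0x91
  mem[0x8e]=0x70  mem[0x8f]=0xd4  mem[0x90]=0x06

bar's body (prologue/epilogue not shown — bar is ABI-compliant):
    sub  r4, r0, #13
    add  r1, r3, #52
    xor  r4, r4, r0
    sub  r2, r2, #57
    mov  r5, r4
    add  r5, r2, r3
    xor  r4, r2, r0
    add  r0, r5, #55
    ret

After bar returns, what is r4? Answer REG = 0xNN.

REG = 0x8d

prologue: push r1 -> mem[0x90]=0x8e, sp=0x90
prologue: push r2 -> mem[0x8f]=0x44, sp=0x8f
prologue: push r4 -> mem[0x8e]=0x8d, sp=0x8e
prologue: push r5 -> mem[0x8d]=0xb8, sp=0x8d
body[0] sub  r4, r0, #13 -> r4=0x37
body[1] add  r1, r3, #52 -> r1=0xb7
body[2] xor  r4, r4, r0 -> r4=0x73
body[3] sub  r2, r2, #57 -> r2=0x0b
body[4] mov  r5, r4 -> r5=0x73
body[5] add  r5, r2, r3 -> r5=0x8e
body[6] xor  r4, r2, r0 -> r4=0x4f
body[7] add  r0, r5, #55 -> r0=0xc5
epilogue: pop r5=0xb8, sp=0x8e
epilogue: pop r4=0x8d, sp=0x8f
epilogue: pop r2=0x44, sp=0x90
epilogue: pop r1=0x8e, sp=0x91
r4 is callee-saved -> restored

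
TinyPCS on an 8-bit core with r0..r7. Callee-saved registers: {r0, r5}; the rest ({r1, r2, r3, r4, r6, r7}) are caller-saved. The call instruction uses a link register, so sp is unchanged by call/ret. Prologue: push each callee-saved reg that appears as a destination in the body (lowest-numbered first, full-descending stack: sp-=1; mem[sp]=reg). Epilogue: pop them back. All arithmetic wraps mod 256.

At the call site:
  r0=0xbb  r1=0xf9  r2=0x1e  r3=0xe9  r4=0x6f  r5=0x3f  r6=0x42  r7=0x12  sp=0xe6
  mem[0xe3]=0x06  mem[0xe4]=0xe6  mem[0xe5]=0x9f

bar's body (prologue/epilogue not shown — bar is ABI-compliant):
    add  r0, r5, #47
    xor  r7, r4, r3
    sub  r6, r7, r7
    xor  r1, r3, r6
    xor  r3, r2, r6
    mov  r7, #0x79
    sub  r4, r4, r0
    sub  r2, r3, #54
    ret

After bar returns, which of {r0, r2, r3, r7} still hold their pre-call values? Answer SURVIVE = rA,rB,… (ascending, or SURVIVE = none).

prologue: push r0 -> mem[0xe5]=0xbb, sp=0xe5
body[0] add  r0, r5, #47 -> r0=0x6e
body[1] xor  r7, r4, r3 -> r7=0x86
body[2] sub  r6, r7, r7 -> r6=0x00
body[3] xor  r1, r3, r6 -> r1=0xe9
body[4] xor  r3, r2, r6 -> r3=0x1e
body[5] mov  r7, #0x79 -> r7=0x79
body[6] sub  r4, r4, r0 -> r4=0x01
body[7] sub  r2, r3, #54 -> r2=0xe8
epilogue: pop r0=0xbb, sp=0xe6
r0: callee-saved, written=True
r2: caller-saved, written=True
r3: caller-saved, written=True
r7: caller-saved, written=True

SURVIVE = r0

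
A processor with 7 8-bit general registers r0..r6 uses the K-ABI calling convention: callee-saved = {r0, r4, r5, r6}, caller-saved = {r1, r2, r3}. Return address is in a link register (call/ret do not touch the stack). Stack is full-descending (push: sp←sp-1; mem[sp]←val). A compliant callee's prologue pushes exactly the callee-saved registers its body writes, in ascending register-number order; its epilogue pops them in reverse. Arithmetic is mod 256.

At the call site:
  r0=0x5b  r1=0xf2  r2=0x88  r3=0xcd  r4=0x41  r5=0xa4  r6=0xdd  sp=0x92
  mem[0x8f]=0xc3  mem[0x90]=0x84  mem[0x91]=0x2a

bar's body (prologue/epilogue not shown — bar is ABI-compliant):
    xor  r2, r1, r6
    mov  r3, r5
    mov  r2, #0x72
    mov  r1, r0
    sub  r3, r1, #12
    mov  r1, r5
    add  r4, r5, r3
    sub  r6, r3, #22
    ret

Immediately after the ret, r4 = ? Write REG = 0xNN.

REG = 0x41

prologue: push r4 → mem[0x91]=0x41, sp=0x91
prologue: push r6 → mem[0x90]=0xdd, sp=0x90
body[0] xor  r2, r1, r6 → r2=0x2f
body[1] mov  r3, r5 → r3=0xa4
body[2] mov  r2, #0x72 → r2=0x72
body[3] mov  r1, r0 → r1=0x5b
body[4] sub  r3, r1, #12 → r3=0x4f
body[5] mov  r1, r5 → r1=0xa4
body[6] add  r4, r5, r3 → r4=0xf3
body[7] sub  r6, r3, #22 → r6=0x39
epilogue: pop r6=0xdd, sp=0x91
epilogue: pop r4=0x41, sp=0x92
r4 is callee-saved → restored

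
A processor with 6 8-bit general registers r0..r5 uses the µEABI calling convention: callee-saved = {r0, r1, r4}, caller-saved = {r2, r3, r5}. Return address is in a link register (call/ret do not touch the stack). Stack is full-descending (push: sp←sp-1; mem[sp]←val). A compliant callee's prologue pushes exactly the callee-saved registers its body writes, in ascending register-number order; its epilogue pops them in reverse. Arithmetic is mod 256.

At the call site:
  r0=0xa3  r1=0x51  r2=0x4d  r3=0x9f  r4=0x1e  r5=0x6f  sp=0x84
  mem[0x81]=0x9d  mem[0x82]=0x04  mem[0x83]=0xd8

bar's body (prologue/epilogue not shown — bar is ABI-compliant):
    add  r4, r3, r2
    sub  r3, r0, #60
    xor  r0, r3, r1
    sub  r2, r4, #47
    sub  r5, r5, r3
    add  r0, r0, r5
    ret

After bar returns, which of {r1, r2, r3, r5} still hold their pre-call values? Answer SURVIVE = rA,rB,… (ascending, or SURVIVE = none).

prologue: push r0 -> mem[0x83]=0xa3, sp=0x83
prologue: push r4 -> mem[0x82]=0x1e, sp=0x82
body[0] add  r4, r3, r2 -> r4=0xec
body[1] sub  r3, r0, #60 -> r3=0x67
body[2] xor  r0, r3, r1 -> r0=0x36
body[3] sub  r2, r4, #47 -> r2=0xbd
body[4] sub  r5, r5, r3 -> r5=0x08
body[5] add  r0, r0, r5 -> r0=0x3e
epilogue: pop r4=0x1e, sp=0x83
epilogue: pop r0=0xa3, sp=0x84
r1: callee-saved, written=False
r2: caller-saved, written=True
r3: caller-saved, written=True
r5: caller-saved, written=True

SURVIVE = r1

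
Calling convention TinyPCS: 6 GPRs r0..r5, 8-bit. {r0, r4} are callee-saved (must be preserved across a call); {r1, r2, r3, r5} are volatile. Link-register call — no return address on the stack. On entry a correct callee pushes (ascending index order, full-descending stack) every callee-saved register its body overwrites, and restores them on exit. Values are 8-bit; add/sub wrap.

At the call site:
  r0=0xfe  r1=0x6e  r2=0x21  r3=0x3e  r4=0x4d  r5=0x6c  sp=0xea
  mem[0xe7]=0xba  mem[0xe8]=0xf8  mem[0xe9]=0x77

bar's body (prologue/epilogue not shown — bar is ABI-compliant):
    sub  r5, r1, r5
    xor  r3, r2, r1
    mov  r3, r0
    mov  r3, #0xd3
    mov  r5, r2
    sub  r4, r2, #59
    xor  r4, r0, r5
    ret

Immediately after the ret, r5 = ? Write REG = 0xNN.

REG = 0x21

prologue: push r4 -> mem[0xe9]=0x4d, sp=0xe9
body[0] sub  r5, r1, r5 -> r5=0x02
body[1] xor  r3, r2, r1 -> r3=0x4f
body[2] mov  r3, r0 -> r3=0xfe
body[3] mov  r3, #0xd3 -> r3=0xd3
body[4] mov  r5, r2 -> r5=0x21
body[5] sub  r4, r2, #59 -> r4=0xe6
body[6] xor  r4, r0, r5 -> r4=0xdf
epilogue: pop r4=0x4d, sp=0xea
r5 is caller-saved -> body value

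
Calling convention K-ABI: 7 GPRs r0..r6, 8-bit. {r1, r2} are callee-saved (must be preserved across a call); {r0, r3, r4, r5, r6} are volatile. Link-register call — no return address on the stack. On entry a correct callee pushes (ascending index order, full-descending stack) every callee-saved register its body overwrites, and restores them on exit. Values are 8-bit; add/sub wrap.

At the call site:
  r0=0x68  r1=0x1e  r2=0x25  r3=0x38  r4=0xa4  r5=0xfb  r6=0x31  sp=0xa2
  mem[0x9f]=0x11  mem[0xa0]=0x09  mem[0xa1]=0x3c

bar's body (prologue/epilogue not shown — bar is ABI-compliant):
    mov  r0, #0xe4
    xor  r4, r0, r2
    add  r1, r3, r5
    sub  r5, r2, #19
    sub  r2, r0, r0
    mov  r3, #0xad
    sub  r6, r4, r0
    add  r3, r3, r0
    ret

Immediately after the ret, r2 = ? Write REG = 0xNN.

prologue: push r1 -> mem[0xa1]=0x1e, sp=0xa1
prologue: push r2 -> mem[0xa0]=0x25, sp=0xa0
body[0] mov  r0, #0xe4 -> r0=0xe4
body[1] xor  r4, r0, r2 -> r4=0xc1
body[2] add  r1, r3, r5 -> r1=0x33
body[3] sub  r5, r2, #19 -> r5=0x12
body[4] sub  r2, r0, r0 -> r2=0x00
body[5] mov  r3, #0xad -> r3=0xad
body[6] sub  r6, r4, r0 -> r6=0xdd
body[7] add  r3, r3, r0 -> r3=0x91
epilogue: pop r2=0x25, sp=0xa1
epilogue: pop r1=0x1e, sp=0xa2
r2 is callee-saved -> restored

REG = 0x25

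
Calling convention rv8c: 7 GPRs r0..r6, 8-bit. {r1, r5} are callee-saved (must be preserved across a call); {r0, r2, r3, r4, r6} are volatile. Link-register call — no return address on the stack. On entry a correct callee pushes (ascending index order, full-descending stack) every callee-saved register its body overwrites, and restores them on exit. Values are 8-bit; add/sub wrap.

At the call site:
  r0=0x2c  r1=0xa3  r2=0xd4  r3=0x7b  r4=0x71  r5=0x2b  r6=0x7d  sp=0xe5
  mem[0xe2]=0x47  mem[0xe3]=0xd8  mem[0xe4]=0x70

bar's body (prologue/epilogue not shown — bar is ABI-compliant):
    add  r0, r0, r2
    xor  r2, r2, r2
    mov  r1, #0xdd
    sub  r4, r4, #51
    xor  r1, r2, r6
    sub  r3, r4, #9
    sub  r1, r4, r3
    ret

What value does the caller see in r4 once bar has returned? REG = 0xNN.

prologue: push r1 → mem[0xe4]=0xa3, sp=0xe4
body[0] add  r0, r0, r2 → r0=0x00
body[1] xor  r2, r2, r2 → r2=0x00
body[2] mov  r1, #0xdd → r1=0xdd
body[3] sub  r4, r4, #51 → r4=0x3e
body[4] xor  r1, r2, r6 → r1=0x7d
body[5] sub  r3, r4, #9 → r3=0x35
body[6] sub  r1, r4, r3 → r1=0x09
epilogue: pop r1=0xa3, sp=0xe5
r4 is caller-saved → body value

REG = 0x3e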